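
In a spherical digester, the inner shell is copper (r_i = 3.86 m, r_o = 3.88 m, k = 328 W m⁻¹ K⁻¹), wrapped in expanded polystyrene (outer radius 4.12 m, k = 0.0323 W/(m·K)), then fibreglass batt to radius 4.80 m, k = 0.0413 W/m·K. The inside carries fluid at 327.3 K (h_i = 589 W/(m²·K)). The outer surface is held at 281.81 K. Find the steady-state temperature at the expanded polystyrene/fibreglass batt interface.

Series thermal resistances, inner to outer:
  R_conv,in = 1/(4πr²h) = 1/(4π·3.86²·589) = 9.068×10^-6 K/W
  R_copper = (1/3.86 − 1/3.88)/(4πk) = 0.001335/(4π·328) = 3.240×10^-7 K/W
  R_expanded polystyrene = (1/3.88 − 1/4.12)/(4πk) = 0.01501/(4π·0.0323) = 0.03699 K/W
  R_fibreglass batt = (1/4.12 − 1/4.80)/(4πk) = 0.03439/(4π·0.0413) = 0.06625 K/W
ΣR = 9.068×10^-6 + 3.240×10^-7 + 0.03699 + 0.06625 = 0.1032 K/W
Q = ΔT/ΣR = (327.3 K − 281.81 K)/0.1032 = 440.8 W
From the inner boundary to the expanded polystyrene/fibreglass batt interface, ΣR_partial = 0.03700 K/W.
T_interface = T_in − Q·ΣR_partial = 327.3 K − (440.8)(0.03700) = 311.0 K

T = 311.0 K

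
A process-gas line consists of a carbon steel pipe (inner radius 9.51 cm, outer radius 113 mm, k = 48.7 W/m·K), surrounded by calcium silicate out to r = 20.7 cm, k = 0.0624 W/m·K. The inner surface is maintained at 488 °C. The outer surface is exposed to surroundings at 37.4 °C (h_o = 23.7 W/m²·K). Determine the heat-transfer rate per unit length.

Q' = 286 W/m

Resistance network (inner→outer):
  R'_carbon steel = ln(0.113/0.0951)/(2πk) = 0.1725/(2π·48.7) = 5.636×10^-4 m·K/W
  R'_calcium silicate = ln(0.207/0.113)/(2πk) = 0.6053/(2π·0.0624) = 1.544 m·K/W
  R'_conv,out = 1/(2πr h) = 1/(2π·0.207·23.7) = 0.03244 m·K/W
ΣR = 5.636×10^-4 + 1.544 + 0.03244 = 1.577 m·K/W
Q' = ΔT/ΣR = (488 °C − 37.4 °C)/1.577 = 286 W/m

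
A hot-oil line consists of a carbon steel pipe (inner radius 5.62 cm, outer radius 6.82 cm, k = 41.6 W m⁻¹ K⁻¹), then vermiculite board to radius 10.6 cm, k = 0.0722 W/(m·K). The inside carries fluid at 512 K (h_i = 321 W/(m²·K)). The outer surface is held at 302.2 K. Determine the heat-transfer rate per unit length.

Q' = 214 W/m

Series thermal resistances, inner to outer:
  R'_conv,in = 1/(2πr h) = 1/(2π·0.0562·321) = 0.008822 m·K/W
  R'_carbon steel = ln(0.0682/0.0562)/(2πk) = 0.1935/(2π·41.6) = 7.404×10^-4 m·K/W
  R'_vermiculite board = ln(0.106/0.0682)/(2πk) = 0.4410/(2π·0.0722) = 0.9721 m·K/W
ΣR = 0.008822 + 7.404×10^-4 + 0.9721 = 0.9817 m·K/W
Q' = ΔT/ΣR = (512 K − 302.2 K)/0.9817 = 214 W/m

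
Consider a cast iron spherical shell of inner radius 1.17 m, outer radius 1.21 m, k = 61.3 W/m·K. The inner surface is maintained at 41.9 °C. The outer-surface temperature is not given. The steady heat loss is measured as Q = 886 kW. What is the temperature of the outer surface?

T_out = 9.40 °C

Sum the resistances:
  R_cast iron = (1/1.17 − 1/1.21)/(4πk) = 0.02825/(4π·61.3) = 3.668×10^-5 K/W
ΣR = 3.668×10^-5 K/W
ΔT = Q·ΣR = 8.86×10^5 × 3.668×10^-5 = 32.50 K
Heat flows outward, so T_out = T_in − ΔT = 41.9 − 32.50 = 9.40 °C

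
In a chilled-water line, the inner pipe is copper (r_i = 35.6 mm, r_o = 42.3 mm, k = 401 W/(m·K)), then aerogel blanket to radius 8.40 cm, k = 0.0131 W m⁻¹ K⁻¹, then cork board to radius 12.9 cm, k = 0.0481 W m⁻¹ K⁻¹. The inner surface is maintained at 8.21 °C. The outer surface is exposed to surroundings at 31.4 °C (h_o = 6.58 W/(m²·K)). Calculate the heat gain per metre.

Treat each layer as a resistance in series:
  R'_copper = ln(0.0423/0.0356)/(2πk) = 0.1724/(2π·401) = 6.844×10^-5 m·K/W
  R'_aerogel blanket = ln(0.0840/0.0423)/(2πk) = 0.6860/(2π·0.0131) = 8.335 m·K/W
  R'_cork board = ln(0.129/0.0840)/(2πk) = 0.4290/(2π·0.0481) = 1.419 m·K/W
  R'_conv,out = 1/(2πr h) = 1/(2π·0.129·6.58) = 0.1875 m·K/W
ΣR = 6.844×10^-5 + 8.335 + 1.419 + 0.1875 = 9.942 m·K/W
Q' = ΔT/ΣR = (8.21 °C − 31.4 °C)/9.942 = -2.33 W/m
(Negative Q' ⇒ heat flows inward; heat gain = 2.33 W/m.)

Q' = 2.33 W/m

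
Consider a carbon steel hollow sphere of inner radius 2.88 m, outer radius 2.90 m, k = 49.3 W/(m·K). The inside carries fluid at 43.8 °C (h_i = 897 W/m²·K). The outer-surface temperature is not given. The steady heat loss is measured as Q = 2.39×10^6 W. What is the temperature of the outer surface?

T_out = 9.00 °C

Sum the resistances:
  R_conv,in = 1/(4πr²h) = 1/(4π·2.88²·897) = 1.070×10^-5 K/W
  R_carbon steel = (1/2.88 − 1/2.90)/(4πk) = 0.002395/(4π·49.3) = 3.865×10^-6 K/W
ΣR = 1.456×10^-5 K/W
ΔT = Q·ΣR = 2.39×10^6 × 1.456×10^-5 = 34.80 K
Heat flows outward, so T_out = T_in − ΔT = 43.8 − 34.80 = 9.00 °C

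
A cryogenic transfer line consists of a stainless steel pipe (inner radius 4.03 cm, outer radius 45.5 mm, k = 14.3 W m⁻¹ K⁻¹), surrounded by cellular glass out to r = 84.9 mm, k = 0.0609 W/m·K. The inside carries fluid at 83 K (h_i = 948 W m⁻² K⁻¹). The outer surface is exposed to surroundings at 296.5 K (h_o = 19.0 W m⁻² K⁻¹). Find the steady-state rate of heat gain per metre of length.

Q' = 123 W/m

Series thermal resistances, inner to outer:
  R'_conv,in = 1/(2πr h) = 1/(2π·0.0403·948) = 0.004166 m·K/W
  R'_stainless steel = ln(0.0455/0.0403)/(2πk) = 0.1214/(2π·14.3) = 0.001351 m·K/W
  R'_cellular glass = ln(0.0849/0.0455)/(2πk) = 0.6238/(2π·0.0609) = 1.630 m·K/W
  R'_conv,out = 1/(2πr h) = 1/(2π·0.0849·19.0) = 0.09866 m·K/W
ΣR = 0.004166 + 0.001351 + 1.630 + 0.09866 = 1.734 m·K/W
Q' = ΔT/ΣR = (83 K − 296.5 K)/1.734 = -123 W/m
(Negative Q' ⇒ heat flows inward; heat gain = 123 W/m.)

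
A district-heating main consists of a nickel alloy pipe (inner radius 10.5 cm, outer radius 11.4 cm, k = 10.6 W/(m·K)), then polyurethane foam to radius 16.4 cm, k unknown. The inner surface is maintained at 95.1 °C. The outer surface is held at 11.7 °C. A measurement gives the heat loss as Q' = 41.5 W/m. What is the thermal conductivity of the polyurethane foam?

ΣR = ΔT/Q' = |95.1 − 11.7|/41.5 = 2.010 m·K/W
Known resistances:
  R'_nickel alloy = ln(0.114/0.105)/(2πk) = 0.08224/(2π·10.6) = 0.001235 m·K/W
R_polyurethane foam = ΣR − ΣR_known = 2.010 − 0.001235 = 2.009 m·K/W
ln(r₂/r₁)/(2πk) = 2.009 ⇒ k = 0.3637/(2π·2.009) = 0.0288 W/m·K

k = 0.0288 W/m·K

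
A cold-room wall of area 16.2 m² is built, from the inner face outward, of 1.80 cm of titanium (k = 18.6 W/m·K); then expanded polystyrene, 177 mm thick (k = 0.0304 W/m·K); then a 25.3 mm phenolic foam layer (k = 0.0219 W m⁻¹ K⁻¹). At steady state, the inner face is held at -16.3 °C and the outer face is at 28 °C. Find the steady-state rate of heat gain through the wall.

Treat each layer as a resistance in series:
  R_titanium = L/(kA) = 0.0180/(18.6·16.2) = 5.974×10^-5 K/W
  R_expanded polystyrene = L/(kA) = 0.177/(0.0304·16.2) = 0.3594 K/W
  R_phenolic foam = L/(kA) = 0.0253/(0.0219·16.2) = 0.07131 K/W
ΣR = 5.974×10^-5 + 0.3594 + 0.07131 = 0.4308 K/W
Q = ΔT/ΣR = (-16.3 °C − 28 °C)/0.4308 = -103 W
(Negative Q ⇒ heat flows inward; heat gain = 103 W.)

Q = 103 W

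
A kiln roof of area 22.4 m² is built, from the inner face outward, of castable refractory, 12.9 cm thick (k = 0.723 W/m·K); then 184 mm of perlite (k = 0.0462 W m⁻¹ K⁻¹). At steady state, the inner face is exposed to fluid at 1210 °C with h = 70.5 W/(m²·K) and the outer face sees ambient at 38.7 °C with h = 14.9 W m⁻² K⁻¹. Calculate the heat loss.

Q = 6.18 kW

Treat each layer as a resistance in series:
  R_conv,in = 1/(hA) = 1/(70.5·22.4) = 6.332×10^-4 K/W
  R_castable refractory = L/(kA) = 0.129/(0.723·22.4) = 0.007965 K/W
  R_perlite = L/(kA) = 0.184/(0.0462·22.4) = 0.1778 K/W
  R_conv,out = 1/(hA) = 1/(14.9·22.4) = 0.002996 K/W
ΣR = 6.332×10^-4 + 0.007965 + 0.1778 + 0.002996 = 0.1894 K/W
Q = ΔT/ΣR = (1210 °C − 38.7 °C)/0.1894 = 6180 W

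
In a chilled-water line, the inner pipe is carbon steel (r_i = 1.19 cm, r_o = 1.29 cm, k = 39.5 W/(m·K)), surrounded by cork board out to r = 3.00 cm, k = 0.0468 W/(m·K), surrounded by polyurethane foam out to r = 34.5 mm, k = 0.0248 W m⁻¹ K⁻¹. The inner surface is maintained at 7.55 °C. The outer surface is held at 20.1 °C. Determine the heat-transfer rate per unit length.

Q' = 3.33 W/m

Series thermal resistances, inner to outer:
  R'_carbon steel = ln(0.0129/0.0119)/(2πk) = 0.08069/(2π·39.5) = 3.251×10^-4 m·K/W
  R'_cork board = ln(0.0300/0.0129)/(2πk) = 0.8440/(2π·0.0468) = 2.870 m·K/W
  R'_polyurethane foam = ln(0.0345/0.0300)/(2πk) = 0.1398/(2π·0.0248) = 0.8969 m·K/W
ΣR = 3.251×10^-4 + 2.870 + 0.8969 = 3.767 m·K/W
Q' = ΔT/ΣR = (7.55 °C − 20.1 °C)/3.767 = -3.33 W/m
(Negative Q' ⇒ heat flows inward; heat gain = 3.33 W/m.)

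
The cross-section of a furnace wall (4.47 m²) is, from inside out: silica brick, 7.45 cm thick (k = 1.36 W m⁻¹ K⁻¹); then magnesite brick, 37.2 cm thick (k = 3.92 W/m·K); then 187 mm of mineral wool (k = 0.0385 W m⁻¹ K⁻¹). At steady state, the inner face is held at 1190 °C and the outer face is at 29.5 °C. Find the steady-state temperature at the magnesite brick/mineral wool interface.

T = 1155 °C

Treat each layer as a resistance in series:
  R_silica brick = L/(kA) = 0.0745/(1.36·4.47) = 0.01225 K/W
  R_magnesite brick = L/(kA) = 0.372/(3.92·4.47) = 0.02123 K/W
  R_mineral wool = L/(kA) = 0.187/(0.0385·4.47) = 1.087 K/W
ΣR = 0.01225 + 0.02123 + 1.087 = 1.120 K/W
Q = ΔT/ΣR = (1190 °C − 29.5 °C)/1.120 = 1036 W
From the inner boundary to the magnesite brick/mineral wool interface, ΣR_partial = 0.03348 K/W.
T_interface = T_in − Q·ΣR_partial = 1190 °C − (1036)(0.03348) = 1155 °C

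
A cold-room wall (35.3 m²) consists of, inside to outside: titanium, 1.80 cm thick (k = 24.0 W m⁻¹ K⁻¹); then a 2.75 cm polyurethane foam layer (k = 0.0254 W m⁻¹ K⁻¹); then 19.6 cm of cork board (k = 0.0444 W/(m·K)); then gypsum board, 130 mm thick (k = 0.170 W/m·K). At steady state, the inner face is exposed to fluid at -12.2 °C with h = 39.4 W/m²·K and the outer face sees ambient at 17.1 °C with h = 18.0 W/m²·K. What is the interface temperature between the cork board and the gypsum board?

Treat each layer as a resistance in series:
  R_conv,in = 1/(hA) = 1/(39.4·35.3) = 7.190×10^-4 K/W
  R_titanium = L/(kA) = 0.0180/(24.0·35.3) = 2.125×10^-5 K/W
  R_polyurethane foam = L/(kA) = 0.0275/(0.0254·35.3) = 0.03067 K/W
  R_cork board = L/(kA) = 0.196/(0.0444·35.3) = 0.1251 K/W
  R_gypsum board = L/(kA) = 0.130/(0.170·35.3) = 0.02166 K/W
  R_conv,out = 1/(hA) = 1/(18.0·35.3) = 0.001574 K/W
ΣR = 7.190×10^-4 + 2.125×10^-5 + 0.03067 + 0.1251 + 0.02166 + 0.001574 = 0.1797 K/W
Q = ΔT/ΣR = (-12.2 °C − 17.1 °C)/0.1797 = -163.0 W
From the inner boundary to the cork board/gypsum board interface, ΣR_partial = 0.1565 K/W.
T_interface = T_in − Q·ΣR_partial = -12.2 °C − (-163.0)(0.1565) = 13.3 °C

T = 13.3 °C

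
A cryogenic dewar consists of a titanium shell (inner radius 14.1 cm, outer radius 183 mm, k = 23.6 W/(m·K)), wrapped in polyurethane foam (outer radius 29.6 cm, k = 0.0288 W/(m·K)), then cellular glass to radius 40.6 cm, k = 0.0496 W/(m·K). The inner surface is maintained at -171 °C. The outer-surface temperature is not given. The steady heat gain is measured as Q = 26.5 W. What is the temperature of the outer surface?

Sum the resistances:
  R_titanium = (1/0.141 − 1/0.183)/(4πk) = 1.628/(4π·23.6) = 0.005489 K/W
  R_polyurethane foam = (1/0.183 − 1/0.296)/(4πk) = 2.086/(4π·0.0288) = 5.764 K/W
  R_cellular glass = (1/0.296 − 1/0.406)/(4πk) = 0.9153/(4π·0.0496) = 1.469 K/W
ΣR = 7.238 K/W
ΔT = Q·ΣR = 26.5 × 7.238 = 191.8 K
Heat flows inward, so T_out = T_in + ΔT = -171 + 191.8 = 20.8 °C

T_out = 20.8 °C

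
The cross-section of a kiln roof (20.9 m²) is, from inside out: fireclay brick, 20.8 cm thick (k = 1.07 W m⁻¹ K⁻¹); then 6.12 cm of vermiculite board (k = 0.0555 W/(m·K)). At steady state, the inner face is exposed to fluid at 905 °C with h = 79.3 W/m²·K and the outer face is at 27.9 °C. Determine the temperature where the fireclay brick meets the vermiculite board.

Treat each layer as a resistance in series:
  R_conv,in = 1/(hA) = 1/(79.3·20.9) = 6.034×10^-4 K/W
  R_fireclay brick = L/(kA) = 0.208/(1.07·20.9) = 0.009301 K/W
  R_vermiculite board = L/(kA) = 0.0612/(0.0555·20.9) = 0.05276 K/W
ΣR = 6.034×10^-4 + 0.009301 + 0.05276 = 0.06266 K/W
Q = ΔT/ΣR = (905 °C − 27.9 °C)/0.06266 = 14000 W
From the inner boundary to the fireclay brick/vermiculite board interface, ΣR_partial = 0.009904 K/W.
T_interface = T_in − Q·ΣR_partial = 905 °C − (14000)(0.009904) = 766 °C

T = 766 °C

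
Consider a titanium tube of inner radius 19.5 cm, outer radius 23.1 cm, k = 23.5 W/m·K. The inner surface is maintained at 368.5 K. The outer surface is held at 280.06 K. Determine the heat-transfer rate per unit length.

Q' = 77100 W/m

Q' = 2πk·ΔT/ln(r₂/r₁) = 2π × 23.5 × 88.44 / ln(0.231/0.195) = 77100 W/m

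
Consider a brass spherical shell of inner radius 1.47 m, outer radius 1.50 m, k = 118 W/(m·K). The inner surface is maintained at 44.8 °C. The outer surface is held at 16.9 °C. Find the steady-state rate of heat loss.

Q = 4πk·ΔT/(1/r₁ − 1/r₂) = 4π × 118 × 27.9 / (1/1.47 − 1/1.50) = 3.04×10^6 W

Q = 3040 kW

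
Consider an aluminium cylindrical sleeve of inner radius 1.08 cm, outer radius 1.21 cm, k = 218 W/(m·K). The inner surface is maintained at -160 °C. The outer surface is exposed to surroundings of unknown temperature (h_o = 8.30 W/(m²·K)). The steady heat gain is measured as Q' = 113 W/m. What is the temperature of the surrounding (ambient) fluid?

T_out = 19.1 °C

Sum the resistances:
  R'_aluminium = ln(0.0121/0.0108)/(2πk) = 0.1137/(2π·218) = 8.298×10^-5 m·K/W
  R'_conv,out = 1/(2πr h) = 1/(2π·0.0121·8.30) = 1.585 m·K/W
ΣR = 1.585 m·K/W
ΔT = Q'·ΣR = 113 × 1.585 = 179.1 K
Heat flows inward, so T_out = T_in + ΔT = -160 + 179.1 = 19.1 °C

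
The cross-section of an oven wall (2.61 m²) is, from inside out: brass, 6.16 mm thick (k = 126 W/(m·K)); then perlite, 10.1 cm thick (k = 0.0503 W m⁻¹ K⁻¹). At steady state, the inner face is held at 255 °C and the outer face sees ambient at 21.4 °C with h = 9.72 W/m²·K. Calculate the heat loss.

Q = 289 W

Treat each layer as a resistance in series:
  R_brass = L/(kA) = 0.00616/(126·2.61) = 1.873×10^-5 K/W
  R_perlite = L/(kA) = 0.101/(0.0503·2.61) = 0.7693 K/W
  R_conv,out = 1/(hA) = 1/(9.72·2.61) = 0.03942 K/W
ΣR = 1.873×10^-5 + 0.7693 + 0.03942 = 0.8087 K/W
Q = ΔT/ΣR = (255 °C − 21.4 °C)/0.8087 = 289 W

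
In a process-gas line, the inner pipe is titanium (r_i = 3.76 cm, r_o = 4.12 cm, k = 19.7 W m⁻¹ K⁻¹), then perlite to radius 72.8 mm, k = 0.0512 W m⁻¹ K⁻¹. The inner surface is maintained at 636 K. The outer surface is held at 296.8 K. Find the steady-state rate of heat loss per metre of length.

Q' = 192 W/m

Resistance network (inner→outer):
  R'_titanium = ln(0.0412/0.0376)/(2πk) = 0.09143/(2π·19.7) = 7.387×10^-4 m·K/W
  R'_perlite = ln(0.0728/0.0412)/(2πk) = 0.5693/(2π·0.0512) = 1.770 m·K/W
ΣR = 7.387×10^-4 + 1.770 = 1.771 m·K/W
Q' = ΔT/ΣR = (636 K − 296.8 K)/1.771 = 192 W/m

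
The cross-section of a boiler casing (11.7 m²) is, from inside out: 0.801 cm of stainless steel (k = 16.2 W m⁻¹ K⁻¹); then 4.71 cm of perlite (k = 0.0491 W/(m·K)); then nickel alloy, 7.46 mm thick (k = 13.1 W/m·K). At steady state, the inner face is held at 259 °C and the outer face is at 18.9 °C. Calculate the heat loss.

Q = 2930 W

Series thermal resistances, inner to outer:
  R_stainless steel = L/(kA) = 0.00801/(16.2·11.7) = 4.226×10^-5 K/W
  R_perlite = L/(kA) = 0.0471/(0.0491·11.7) = 0.08199 K/W
  R_nickel alloy = L/(kA) = 0.00746/(13.1·11.7) = 4.867×10^-5 K/W
ΣR = 4.226×10^-5 + 0.08199 + 4.867×10^-5 = 0.08208 K/W
Q = ΔT/ΣR = (259 °C − 18.9 °C)/0.08208 = 2930 W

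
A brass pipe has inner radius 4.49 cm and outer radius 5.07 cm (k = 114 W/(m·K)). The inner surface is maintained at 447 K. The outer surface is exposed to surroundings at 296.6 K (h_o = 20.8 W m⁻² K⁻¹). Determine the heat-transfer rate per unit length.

Treat each layer as a resistance in series:
  R'_brass = ln(0.0507/0.0449)/(2πk) = 0.1215/(2π·114) = 1.696×10^-4 m·K/W
  R'_conv,out = 1/(2πr h) = 1/(2π·0.0507·20.8) = 0.1509 m·K/W
ΣR = 1.696×10^-4 + 0.1509 = 0.1511 m·K/W
Q' = ΔT/ΣR = (447 K − 296.6 K)/0.1511 = 995 W/m

Q' = 995 W/m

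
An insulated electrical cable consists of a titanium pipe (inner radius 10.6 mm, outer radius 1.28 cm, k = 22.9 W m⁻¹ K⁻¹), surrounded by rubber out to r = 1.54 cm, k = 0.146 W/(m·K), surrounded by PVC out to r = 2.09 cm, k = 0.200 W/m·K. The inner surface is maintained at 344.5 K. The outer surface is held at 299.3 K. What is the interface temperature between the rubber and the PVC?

T = 323.9 K

Series thermal resistances, inner to outer:
  R'_titanium = ln(0.0128/0.0106)/(2πk) = 0.1886/(2π·22.9) = 0.001311 m·K/W
  R'_rubber = ln(0.0154/0.0128)/(2πk) = 0.1849/(2π·0.146) = 0.2016 m·K/W
  R'_PVC = ln(0.0209/0.0154)/(2πk) = 0.3054/(2π·0.200) = 0.2430 m·K/W
ΣR = 0.001311 + 0.2016 + 0.2430 = 0.4459 m·K/W
Q' = ΔT/ΣR = (344.5 K − 299.3 K)/0.4459 = 101.4 W/m
From the inner boundary to the rubber/PVC interface, ΣR_partial = 0.2029 m·K/W.
T_interface = T_in − Q'·ΣR_partial = 344.5 K − (101.4)(0.2029) = 323.9 K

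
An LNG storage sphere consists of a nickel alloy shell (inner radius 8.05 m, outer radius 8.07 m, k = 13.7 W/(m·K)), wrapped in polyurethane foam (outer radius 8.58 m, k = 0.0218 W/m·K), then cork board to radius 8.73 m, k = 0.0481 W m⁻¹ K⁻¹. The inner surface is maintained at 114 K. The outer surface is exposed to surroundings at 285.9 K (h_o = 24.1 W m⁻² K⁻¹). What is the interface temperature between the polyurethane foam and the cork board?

T = 266.8 K

Series thermal resistances, inner to outer:
  R_nickel alloy = (1/8.05 − 1/8.07)/(4πk) = 3.079×10^-4/(4π·13.7) = 1.788×10^-6 K/W
  R_polyurethane foam = (1/8.07 − 1/8.58)/(4πk) = 0.007366/(4π·0.0218) = 0.02689 K/W
  R_cork board = (1/8.58 − 1/8.73)/(4πk) = 0.002003/(4π·0.0481) = 0.003313 K/W
  R_conv,out = 1/(4πr²h) = 1/(4π·8.73²·24.1) = 4.333×10^-5 K/W
ΣR = 1.788×10^-6 + 0.02689 + 0.003313 + 4.333×10^-5 = 0.03025 K/W
Q = ΔT/ΣR = (114 K − 285.9 K)/0.03025 = -5683 W
From the inner boundary to the polyurethane foam/cork board interface, ΣR_partial = 0.02689 K/W.
T_interface = T_in − Q·ΣR_partial = 114 K − (-5683)(0.02689) = 266.8 K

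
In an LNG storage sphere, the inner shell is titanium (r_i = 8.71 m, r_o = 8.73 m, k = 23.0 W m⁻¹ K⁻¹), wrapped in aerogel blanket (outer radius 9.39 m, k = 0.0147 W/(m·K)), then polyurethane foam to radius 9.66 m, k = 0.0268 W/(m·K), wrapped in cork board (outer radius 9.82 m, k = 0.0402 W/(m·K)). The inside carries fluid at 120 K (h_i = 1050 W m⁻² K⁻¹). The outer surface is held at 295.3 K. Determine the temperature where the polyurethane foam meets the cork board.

Resistance network (inner→outer):
  R_conv,in = 1/(4πr²h) = 1/(4π·8.71²·1050) = 9.990×10^-7 K/W
  R_titanium = (1/8.71 − 1/8.73)/(4πk) = 2.630×10^-4/(4π·23.0) = 9.100×10^-7 K/W
  R_aerogel blanket = (1/8.73 − 1/9.39)/(4πk) = 0.008051/(4π·0.0147) = 0.04358 K/W
  R_polyurethane foam = (1/9.39 − 1/9.66)/(4πk) = 0.002977/(4π·0.0268) = 0.008838 K/W
  R_cork board = (1/9.66 − 1/9.82)/(4πk) = 0.001687/(4π·0.0402) = 0.003339 K/W
ΣR = 9.990×10^-7 + 9.100×10^-7 + 0.04358 + 0.008838 + 0.003339 = 0.05576 K/W
Q = ΔT/ΣR = (120 K − 295.3 K)/0.05576 = -3144 W
From the inner boundary to the polyurethane foam/cork board interface, ΣR_partial = 0.05242 K/W.
T_interface = T_in − Q·ΣR_partial = 120 K − (-3144)(0.05242) = 284.8 K

T = 284.8 K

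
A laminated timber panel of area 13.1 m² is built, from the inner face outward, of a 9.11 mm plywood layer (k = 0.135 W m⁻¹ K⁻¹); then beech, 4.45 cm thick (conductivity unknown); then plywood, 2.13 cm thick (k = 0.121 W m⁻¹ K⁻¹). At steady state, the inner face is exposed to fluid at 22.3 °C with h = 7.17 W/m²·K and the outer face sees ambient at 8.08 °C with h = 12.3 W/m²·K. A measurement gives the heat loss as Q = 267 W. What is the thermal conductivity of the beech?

ΣR = ΔT/Q = |22.3 − 8.08|/267 = 0.05326 K/W
Known resistances:
  R_conv,in = 1/(hA) = 1/(7.17·13.1) = 0.01065 K/W
  R_plywood = L/(kA) = 0.00911/(0.135·13.1) = 0.005151 K/W
  R_plywood = L/(kA) = 0.0213/(0.121·13.1) = 0.01344 K/W
  R_conv,out = 1/(hA) = 1/(12.3·13.1) = 0.006206 K/W
R_beech = ΣR − ΣR_known = 0.05326 − 0.03545 = 0.01781 K/W
L/(kA) = 0.01781 ⇒ k = 0.0445/(0.01781·13.1) = 0.191 W/m·K

k = 0.191 W/m·K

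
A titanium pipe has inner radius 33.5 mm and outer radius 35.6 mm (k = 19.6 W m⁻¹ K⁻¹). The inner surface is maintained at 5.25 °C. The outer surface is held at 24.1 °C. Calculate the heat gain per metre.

Q' = 2πk·ΔT/ln(r₂/r₁) = 2π × 19.6 × 18.85 / ln(0.0356/0.0335) = 38200 W/m

Q' = 38.2 kW/m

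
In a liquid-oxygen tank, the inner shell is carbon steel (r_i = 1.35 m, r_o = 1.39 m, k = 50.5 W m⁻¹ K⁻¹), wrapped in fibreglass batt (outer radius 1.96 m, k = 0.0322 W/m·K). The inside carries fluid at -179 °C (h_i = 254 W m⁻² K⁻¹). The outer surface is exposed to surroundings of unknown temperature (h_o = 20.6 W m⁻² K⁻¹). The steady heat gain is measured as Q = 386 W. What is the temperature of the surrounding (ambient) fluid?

T_out = 21.1 °C

Sum the resistances:
  R_conv,in = 1/(4πr²h) = 1/(4π·1.35²·254) = 1.719×10^-4 K/W
  R_carbon steel = (1/1.35 − 1/1.39)/(4πk) = 0.02132/(4π·50.5) = 3.359×10^-5 K/W
  R_fibreglass batt = (1/1.39 − 1/1.96)/(4πk) = 0.2092/(4π·0.0322) = 0.5171 K/W
  R_conv,out = 1/(4πr²h) = 1/(4π·1.96²·20.6) = 0.001006 K/W
ΣR = 0.5183 K/W
ΔT = Q·ΣR = 386 × 0.5183 = 200.1 K
Heat flows inward, so T_out = T_in + ΔT = -179 + 200.1 = 21.1 °C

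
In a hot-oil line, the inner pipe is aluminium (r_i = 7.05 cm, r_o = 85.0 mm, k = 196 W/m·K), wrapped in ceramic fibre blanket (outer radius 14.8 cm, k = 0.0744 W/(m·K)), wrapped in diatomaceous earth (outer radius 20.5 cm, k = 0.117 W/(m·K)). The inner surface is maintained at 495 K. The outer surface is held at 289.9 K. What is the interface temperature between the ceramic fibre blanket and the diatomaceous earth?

T = 345.7 K

Series thermal resistances, inner to outer:
  R'_aluminium = ln(0.0850/0.0705)/(2πk) = 0.1870/(2π·196) = 1.519×10^-4 m·K/W
  R'_ceramic fibre blanket = ln(0.148/0.0850)/(2πk) = 0.5546/(2π·0.0744) = 1.186 m·K/W
  R'_diatomaceous earth = ln(0.205/0.148)/(2πk) = 0.3258/(2π·0.117) = 0.4432 m·K/W
ΣR = 1.519×10^-4 + 1.186 + 0.4432 = 1.629 m·K/W
Q' = ΔT/ΣR = (495 K − 289.9 K)/1.629 = 125.9 W/m
From the inner boundary to the ceramic fibre blanket/diatomaceous earth interface, ΣR_partial = 1.186 m·K/W.
T_interface = T_in − Q'·ΣR_partial = 495 K − (125.9)(1.186) = 345.7 K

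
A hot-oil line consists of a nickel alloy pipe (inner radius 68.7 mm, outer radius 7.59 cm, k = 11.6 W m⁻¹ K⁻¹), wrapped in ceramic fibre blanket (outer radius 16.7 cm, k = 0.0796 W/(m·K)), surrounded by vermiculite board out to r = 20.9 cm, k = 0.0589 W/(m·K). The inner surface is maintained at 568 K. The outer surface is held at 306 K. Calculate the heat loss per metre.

Q' = 120 W/m

Series thermal resistances, inner to outer:
  R'_nickel alloy = ln(0.0759/0.0687)/(2πk) = 0.09967/(2π·11.6) = 0.001367 m·K/W
  R'_ceramic fibre blanket = ln(0.167/0.0759)/(2πk) = 0.7886/(2π·0.0796) = 1.577 m·K/W
  R'_vermiculite board = ln(0.209/0.167)/(2πk) = 0.2243/(2π·0.0589) = 0.6062 m·K/W
ΣR = 0.001367 + 1.577 + 0.6062 = 2.185 m·K/W
Q' = ΔT/ΣR = (568 K − 306 K)/2.185 = 120 W/m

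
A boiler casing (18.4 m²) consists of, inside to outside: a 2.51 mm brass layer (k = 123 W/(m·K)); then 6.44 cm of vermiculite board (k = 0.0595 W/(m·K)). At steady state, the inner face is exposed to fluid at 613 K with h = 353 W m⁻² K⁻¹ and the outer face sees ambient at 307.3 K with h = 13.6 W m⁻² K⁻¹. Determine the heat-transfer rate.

Series thermal resistances, inner to outer:
  R_conv,in = 1/(hA) = 1/(353·18.4) = 1.540×10^-4 K/W
  R_brass = L/(kA) = 0.00251/(123·18.4) = 1.109×10^-6 K/W
  R_vermiculite board = L/(kA) = 0.0644/(0.0595·18.4) = 0.05882 K/W
  R_conv,out = 1/(hA) = 1/(13.6·18.4) = 0.003996 K/W
ΣR = 1.540×10^-4 + 1.109×10^-6 + 0.05882 + 0.003996 = 0.06297 K/W
Q = ΔT/ΣR = (613 K − 307.3 K)/0.06297 = 4850 W

Q = 4850 W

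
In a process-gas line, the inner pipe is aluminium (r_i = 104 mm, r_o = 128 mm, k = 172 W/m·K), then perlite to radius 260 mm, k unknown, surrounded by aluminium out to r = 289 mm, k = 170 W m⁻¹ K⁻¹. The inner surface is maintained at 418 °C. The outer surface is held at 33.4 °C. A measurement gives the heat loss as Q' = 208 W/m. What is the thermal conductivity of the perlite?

k = 0.0610 W/m·K

ΣR = ΔT/Q' = |418 − 33.4|/208 = 1.849 m·K/W
Known resistances:
  R'_aluminium = ln(0.128/0.104)/(2πk) = 0.2076/(2π·172) = 1.921×10^-4 m·K/W
  R'_aluminium = ln(0.289/0.260)/(2πk) = 0.1057/(2π·170) = 9.900×10^-5 m·K/W
R_perlite = ΣR − ΣR_known = 1.849 − 2.911×10^-4 = 1.849 m·K/W
ln(r₂/r₁)/(2πk) = 1.849 ⇒ k = 0.7087/(2π·1.849) = 0.0610 W/m·K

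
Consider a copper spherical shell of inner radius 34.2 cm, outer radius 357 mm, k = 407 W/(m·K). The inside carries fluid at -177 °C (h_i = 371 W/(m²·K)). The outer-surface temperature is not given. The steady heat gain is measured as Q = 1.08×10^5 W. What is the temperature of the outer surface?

T_out = 23.7 °C

Series resistances:
  R_conv,in = 1/(4πr²h) = 1/(4π·0.342²·371) = 0.001834 K/W
  R_copper = (1/0.342 − 1/0.357)/(4πk) = 0.1229/(4π·407) = 2.402×10^-5 K/W
ΣR = 0.001858 K/W
ΔT = Q·ΣR = 1.08×10^5 × 0.001858 = 200.7 K
Heat flows inward, so T_out = T_in + ΔT = -177 + 200.7 = 23.7 °C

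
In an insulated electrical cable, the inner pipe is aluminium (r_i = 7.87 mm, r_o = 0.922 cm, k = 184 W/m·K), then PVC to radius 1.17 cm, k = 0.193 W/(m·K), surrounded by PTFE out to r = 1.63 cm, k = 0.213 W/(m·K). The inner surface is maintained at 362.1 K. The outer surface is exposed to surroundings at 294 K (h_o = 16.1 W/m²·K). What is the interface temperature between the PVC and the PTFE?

T = 349.4 K

Treat each layer as a resistance in series:
  R'_aluminium = ln(0.00922/0.00787)/(2πk) = 0.1583/(2π·184) = 1.369×10^-4 m·K/W
  R'_PVC = ln(0.0117/0.00922)/(2πk) = 0.2382/(2π·0.193) = 0.1964 m·K/W
  R'_PTFE = ln(0.0163/0.0117)/(2πk) = 0.3316/(2π·0.213) = 0.2478 m·K/W
  R'_conv,out = 1/(2πr h) = 1/(2π·0.0163·16.1) = 0.6065 m·K/W
ΣR = 1.369×10^-4 + 0.1964 + 0.2478 + 0.6065 = 1.051 m·K/W
Q' = ΔT/ΣR = (362.1 K − 294 K)/1.051 = 64.80 W/m
From the inner boundary to the PVC/PTFE interface, ΣR_partial = 0.1965 m·K/W.
T_interface = T_in − Q'·ΣR_partial = 362.1 K − (64.80)(0.1965) = 349.4 K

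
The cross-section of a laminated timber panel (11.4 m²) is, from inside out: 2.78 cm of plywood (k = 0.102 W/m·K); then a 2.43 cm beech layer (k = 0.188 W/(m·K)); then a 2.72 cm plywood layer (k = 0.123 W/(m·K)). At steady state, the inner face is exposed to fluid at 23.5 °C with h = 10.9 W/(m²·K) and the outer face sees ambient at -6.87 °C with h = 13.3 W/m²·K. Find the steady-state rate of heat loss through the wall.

Resistance network (inner→outer):
  R_conv,in = 1/(hA) = 1/(10.9·11.4) = 0.008048 K/W
  R_plywood = L/(kA) = 0.0278/(0.102·11.4) = 0.02391 K/W
  R_beech = L/(kA) = 0.0243/(0.188·11.4) = 0.01134 K/W
  R_plywood = L/(kA) = 0.0272/(0.123·11.4) = 0.01940 K/W
  R_conv,out = 1/(hA) = 1/(13.3·11.4) = 0.006595 K/W
ΣR = 0.008048 + 0.02391 + 0.01134 + 0.01940 + 0.006595 = 0.06929 K/W
Q = ΔT/ΣR = (23.5 °C − -6.87 °C)/0.06929 = 438 W

Q = 438 W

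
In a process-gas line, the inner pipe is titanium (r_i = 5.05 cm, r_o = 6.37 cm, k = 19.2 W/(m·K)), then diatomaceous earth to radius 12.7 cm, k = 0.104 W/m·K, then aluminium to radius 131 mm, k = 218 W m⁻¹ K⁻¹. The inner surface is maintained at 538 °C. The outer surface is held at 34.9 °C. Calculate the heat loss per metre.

Q' = 476 W/m

Series thermal resistances, inner to outer:
  R'_titanium = ln(0.0637/0.0505)/(2πk) = 0.2322/(2π·19.2) = 0.001925 m·K/W
  R'_diatomaceous earth = ln(0.127/0.0637)/(2πk) = 0.6900/(2π·0.104) = 1.056 m·K/W
  R'_aluminium = ln(0.131/0.127)/(2πk) = 0.03101/(2π·218) = 2.264×10^-5 m·K/W
ΣR = 0.001925 + 1.056 + 2.264×10^-5 = 1.058 m·K/W
Q' = ΔT/ΣR = (538 °C − 34.9 °C)/1.058 = 476 W/m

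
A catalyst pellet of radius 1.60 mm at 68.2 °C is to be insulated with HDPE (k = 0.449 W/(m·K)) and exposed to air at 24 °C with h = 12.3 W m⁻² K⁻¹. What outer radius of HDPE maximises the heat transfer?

r_cr = 7.30 cm

For a sphere, r_cr = 2k_ins/h = 2·0.449/12.3 = 0.0730 m = 7.30 cm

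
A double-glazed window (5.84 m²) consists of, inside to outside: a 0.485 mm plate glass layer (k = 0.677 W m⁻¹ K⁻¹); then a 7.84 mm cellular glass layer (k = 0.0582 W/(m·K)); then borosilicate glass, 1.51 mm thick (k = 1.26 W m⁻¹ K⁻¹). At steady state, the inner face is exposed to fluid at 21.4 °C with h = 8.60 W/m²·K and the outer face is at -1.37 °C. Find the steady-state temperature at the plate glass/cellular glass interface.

Treat each layer as a resistance in series:
  R_conv,in = 1/(hA) = 1/(8.60·5.84) = 0.01991 K/W
  R_plate glass = L/(kA) = 4.85×10^-4/(0.677·5.84) = 1.227×10^-4 K/W
  R_cellular glass = L/(kA) = 0.00784/(0.0582·5.84) = 0.02307 K/W
  R_borosilicate glass = L/(kA) = 0.00151/(1.26·5.84) = 2.052×10^-4 K/W
ΣR = 0.01991 + 1.227×10^-4 + 0.02307 + 2.052×10^-4 = 0.04331 K/W
Q = ΔT/ΣR = (21.4 °C − -1.37 °C)/0.04331 = 525.7 W
From the inner boundary to the plate glass/cellular glass interface, ΣR_partial = 0.02003 K/W.
T_interface = T_in − Q·ΣR_partial = 21.4 °C − (525.7)(0.02003) = 10.9 °C

T = 10.9 °C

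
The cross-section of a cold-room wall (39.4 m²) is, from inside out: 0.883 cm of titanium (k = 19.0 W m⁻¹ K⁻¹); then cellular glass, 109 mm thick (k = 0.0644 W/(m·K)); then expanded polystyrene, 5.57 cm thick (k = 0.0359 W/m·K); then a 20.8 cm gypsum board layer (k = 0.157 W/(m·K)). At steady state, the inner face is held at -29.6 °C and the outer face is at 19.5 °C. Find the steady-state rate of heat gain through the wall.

Series thermal resistances, inner to outer:
  R_titanium = L/(kA) = 0.00883/(19.0·39.4) = 1.180×10^-5 K/W
  R_cellular glass = L/(kA) = 0.109/(0.0644·39.4) = 0.04296 K/W
  R_expanded polystyrene = L/(kA) = 0.0557/(0.0359·39.4) = 0.03938 K/W
  R_gypsum board = L/(kA) = 0.208/(0.157·39.4) = 0.03363 K/W
ΣR = 1.180×10^-5 + 0.04296 + 0.03938 + 0.03363 = 0.1160 K/W
Q = ΔT/ΣR = (-29.6 °C − 19.5 °C)/0.1160 = -423 W
(Negative Q ⇒ heat flows inward; heat gain = 423 W.)

Q = 423 W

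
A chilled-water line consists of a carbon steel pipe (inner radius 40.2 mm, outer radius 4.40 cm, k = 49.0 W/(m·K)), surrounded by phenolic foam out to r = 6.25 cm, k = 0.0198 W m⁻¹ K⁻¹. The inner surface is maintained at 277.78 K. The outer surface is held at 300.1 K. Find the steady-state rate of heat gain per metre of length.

Q' = 7.91 W/m

Series thermal resistances, inner to outer:
  R'_carbon steel = ln(0.0440/0.0402)/(2πk) = 0.09032/(2π·49.0) = 2.934×10^-4 m·K/W
  R'_phenolic foam = ln(0.0625/0.0440)/(2πk) = 0.3510/(2π·0.0198) = 2.821 m·K/W
ΣR = 2.934×10^-4 + 2.821 = 2.821 m·K/W
Q' = ΔT/ΣR = (277.78 K − 300.1 K)/2.821 = -7.91 W/m
(Negative Q' ⇒ heat flows inward; heat gain = 7.91 W/m.)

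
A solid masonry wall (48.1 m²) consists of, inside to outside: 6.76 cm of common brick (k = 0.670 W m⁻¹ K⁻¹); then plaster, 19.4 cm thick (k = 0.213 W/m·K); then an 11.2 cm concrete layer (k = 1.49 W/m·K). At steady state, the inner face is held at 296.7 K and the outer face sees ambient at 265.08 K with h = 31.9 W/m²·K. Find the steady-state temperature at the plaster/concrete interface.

Series thermal resistances, inner to outer:
  R_common brick = L/(kA) = 0.0676/(0.670·48.1) = 0.002098 K/W
  R_plaster = L/(kA) = 0.194/(0.213·48.1) = 0.01894 K/W
  R_concrete = L/(kA) = 0.112/(1.49·48.1) = 0.001563 K/W
  R_conv,out = 1/(hA) = 1/(31.9·48.1) = 6.517×10^-4 K/W
ΣR = 0.002098 + 0.01894 + 0.001563 + 6.517×10^-4 = 0.02325 K/W
Q = ΔT/ΣR = (296.7 K − 265.08 K)/0.02325 = 1360 W
From the inner boundary to the plaster/concrete interface, ΣR_partial = 0.02104 K/W.
T_interface = T_in − Q·ΣR_partial = 296.7 K − (1360)(0.02104) = 268.09 K

T = 268.09 K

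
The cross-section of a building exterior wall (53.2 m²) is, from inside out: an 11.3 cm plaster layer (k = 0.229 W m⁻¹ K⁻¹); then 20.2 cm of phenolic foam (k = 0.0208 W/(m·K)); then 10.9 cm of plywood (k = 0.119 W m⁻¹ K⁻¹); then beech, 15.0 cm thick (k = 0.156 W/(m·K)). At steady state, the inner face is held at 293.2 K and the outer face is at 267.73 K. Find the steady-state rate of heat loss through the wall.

Treat each layer as a resistance in series:
  R_plaster = L/(kA) = 0.113/(0.229·53.2) = 0.009275 K/W
  R_phenolic foam = L/(kA) = 0.202/(0.0208·53.2) = 0.1825 K/W
  R_plywood = L/(kA) = 0.109/(0.119·53.2) = 0.01722 K/W
  R_beech = L/(kA) = 0.150/(0.156·53.2) = 0.01807 K/W
ΣR = 0.009275 + 0.1825 + 0.01722 + 0.01807 = 0.2271 K/W
Q = ΔT/ΣR = (293.2 K − 267.73 K)/0.2271 = 112 W

Q = 112 W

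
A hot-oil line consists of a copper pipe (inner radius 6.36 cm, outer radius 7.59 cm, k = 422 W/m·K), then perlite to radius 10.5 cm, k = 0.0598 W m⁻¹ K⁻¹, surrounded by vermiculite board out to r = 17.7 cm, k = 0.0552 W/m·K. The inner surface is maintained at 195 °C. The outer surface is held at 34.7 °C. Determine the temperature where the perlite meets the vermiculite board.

T = 137 °C

Treat each layer as a resistance in series:
  R'_copper = ln(0.0759/0.0636)/(2πk) = 0.1768/(2π·422) = 6.668×10^-5 m·K/W
  R'_perlite = ln(0.105/0.0759)/(2πk) = 0.3245/(2π·0.0598) = 0.8638 m·K/W
  R'_vermiculite board = ln(0.177/0.105)/(2πk) = 0.5222/(2π·0.0552) = 1.506 m·K/W
ΣR = 6.668×10^-5 + 0.8638 + 1.506 = 2.370 m·K/W
Q' = ΔT/ΣR = (195 °C − 34.7 °C)/2.370 = 67.64 W/m
From the inner boundary to the perlite/vermiculite board interface, ΣR_partial = 0.8639 m·K/W.
T_interface = T_in − Q'·ΣR_partial = 195 °C − (67.64)(0.8639) = 137 °C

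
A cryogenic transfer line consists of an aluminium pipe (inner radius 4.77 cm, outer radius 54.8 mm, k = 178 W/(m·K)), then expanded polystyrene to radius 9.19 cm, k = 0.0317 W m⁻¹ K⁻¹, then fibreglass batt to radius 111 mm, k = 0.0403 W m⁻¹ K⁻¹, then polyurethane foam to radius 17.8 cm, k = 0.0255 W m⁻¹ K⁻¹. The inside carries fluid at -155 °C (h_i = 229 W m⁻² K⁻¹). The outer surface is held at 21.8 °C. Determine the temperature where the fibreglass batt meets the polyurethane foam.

Treat each layer as a resistance in series:
  R'_conv,in = 1/(2πr h) = 1/(2π·0.0477·229) = 0.01457 m·K/W
  R'_aluminium = ln(0.0548/0.0477)/(2πk) = 0.1388/(2π·178) = 1.241×10^-4 m·K/W
  R'_expanded polystyrene = ln(0.0919/0.0548)/(2πk) = 0.5170/(2π·0.0317) = 2.596 m·K/W
  R'_fibreglass batt = ln(0.111/0.0919)/(2πk) = 0.1888/(2π·0.0403) = 0.7457 m·K/W
  R'_polyurethane foam = ln(0.178/0.111)/(2πk) = 0.4723/(2π·0.0255) = 2.948 m·K/W
ΣR = 0.01457 + 1.241×10^-4 + 2.596 + 0.7457 + 2.948 = 6.304 m·K/W
Q' = ΔT/ΣR = (-155 °C − 21.8 °C)/6.304 = -28.05 W/m
From the inner boundary to the fibreglass batt/polyurethane foam interface, ΣR_partial = 3.356 m·K/W.
T_interface = T_in − Q'·ΣR_partial = -155 °C − (-28.05)(3.356) = -60.9 °C

T = -60.9 °C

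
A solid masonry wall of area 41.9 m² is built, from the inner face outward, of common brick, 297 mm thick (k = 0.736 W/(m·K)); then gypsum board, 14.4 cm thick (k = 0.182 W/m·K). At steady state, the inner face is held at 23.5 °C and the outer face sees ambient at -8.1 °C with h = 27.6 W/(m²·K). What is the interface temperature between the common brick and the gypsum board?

T = 13.1 °C

Resistance network (inner→outer):
  R_common brick = L/(kA) = 0.297/(0.736·41.9) = 0.009631 K/W
  R_gypsum board = L/(kA) = 0.144/(0.182·41.9) = 0.01888 K/W
  R_conv,out = 1/(hA) = 1/(27.6·41.9) = 8.647×10^-4 K/W
ΣR = 0.009631 + 0.01888 + 8.647×10^-4 = 0.02938 K/W
Q = ΔT/ΣR = (23.5 °C − -8.1 °C)/0.02938 = 1076 W
From the inner boundary to the common brick/gypsum board interface, ΣR_partial = 0.009631 K/W.
T_interface = T_in − Q·ΣR_partial = 23.5 °C − (1076)(0.009631) = 13.1 °C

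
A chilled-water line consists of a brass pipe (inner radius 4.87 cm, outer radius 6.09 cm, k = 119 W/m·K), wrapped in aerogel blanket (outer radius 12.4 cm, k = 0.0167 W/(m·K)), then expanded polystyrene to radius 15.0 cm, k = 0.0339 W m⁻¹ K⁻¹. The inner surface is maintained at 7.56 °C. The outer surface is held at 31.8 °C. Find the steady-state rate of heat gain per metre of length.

Q' = 3.16 W/m

Treat each layer as a resistance in series:
  R'_brass = ln(0.0609/0.0487)/(2πk) = 0.2236/(2π·119) = 2.990×10^-4 m·K/W
  R'_aerogel blanket = ln(0.124/0.0609)/(2πk) = 0.7110/(2π·0.0167) = 6.776 m·K/W
  R'_expanded polystyrene = ln(0.150/0.124)/(2πk) = 0.1904/(2π·0.0339) = 0.8937 m·K/W
ΣR = 2.990×10^-4 + 6.776 + 0.8937 = 7.670 m·K/W
Q' = ΔT/ΣR = (7.56 °C − 31.8 °C)/7.670 = -3.16 W/m
(Negative Q' ⇒ heat flows inward; heat gain = 3.16 W/m.)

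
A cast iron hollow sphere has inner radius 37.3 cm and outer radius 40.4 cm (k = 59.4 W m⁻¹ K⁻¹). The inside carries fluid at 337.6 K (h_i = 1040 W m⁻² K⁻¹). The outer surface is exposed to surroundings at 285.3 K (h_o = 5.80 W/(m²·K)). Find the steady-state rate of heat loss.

Q = 616 W

Series thermal resistances, inner to outer:
  R_conv,in = 1/(4πr²h) = 1/(4π·0.373²·1040) = 5.500×10^-4 K/W
  R_cast iron = (1/0.373 − 1/0.404)/(4πk) = 0.2057/(4π·59.4) = 2.756×10^-4 K/W
  R_conv,out = 1/(4πr²h) = 1/(4π·0.404²·5.80) = 0.08406 K/W
ΣR = 5.500×10^-4 + 2.756×10^-4 + 0.08406 = 0.08489 K/W
Q = ΔT/ΣR = (337.6 K − 285.3 K)/0.08489 = 616 W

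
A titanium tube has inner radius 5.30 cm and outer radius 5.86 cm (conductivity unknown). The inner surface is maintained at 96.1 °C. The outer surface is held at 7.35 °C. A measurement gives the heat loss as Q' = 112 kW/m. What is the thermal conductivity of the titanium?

ΣR = ΔT/Q' = |96.1 − 7.35|/1.12×10^5 = 7.924×10^-4 m·K/W
ln(r₂/r₁)/(2πk) = 7.924×10^-4 ⇒ k = 0.1004/(2π·7.924×10^-4) = 20.2 W/m·K

k = 20.2 W/m·K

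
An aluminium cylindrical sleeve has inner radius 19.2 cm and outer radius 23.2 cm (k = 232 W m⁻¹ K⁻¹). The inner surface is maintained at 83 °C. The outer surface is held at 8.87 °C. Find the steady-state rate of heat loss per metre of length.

Q' = 5.71×10^5 W/m

Q' = 2πk·ΔT/ln(r₂/r₁) = 2π × 232 × 74.13 / ln(0.232/0.192) = 5.71×10^5 W/m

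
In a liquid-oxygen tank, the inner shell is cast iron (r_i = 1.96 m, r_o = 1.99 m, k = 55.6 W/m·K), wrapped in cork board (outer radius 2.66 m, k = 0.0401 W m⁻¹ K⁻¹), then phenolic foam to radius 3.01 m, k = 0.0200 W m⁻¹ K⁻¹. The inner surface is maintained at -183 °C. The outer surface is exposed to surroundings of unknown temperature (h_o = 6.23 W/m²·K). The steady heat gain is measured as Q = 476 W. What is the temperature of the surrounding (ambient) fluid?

Sum the resistances:
  R_cast iron = (1/1.96 − 1/1.99)/(4πk) = 0.007692/(4π·55.6) = 1.101×10^-5 K/W
  R_cork board = (1/1.99 − 1/2.66)/(4πk) = 0.1266/(4π·0.0401) = 0.2512 K/W
  R_phenolic foam = (1/2.66 − 1/3.01)/(4πk) = 0.04371/(4π·0.0200) = 0.1739 K/W
  R_conv,out = 1/(4πr²h) = 1/(4π·3.01²·6.23) = 0.001410 K/W
ΣR = 0.4265 K/W
ΔT = Q·ΣR = 476 × 0.4265 = 203.0 K
Heat flows inward, so T_out = T_in + ΔT = -183 + 203.0 = 20.0 °C

T_out = 20.0 °C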